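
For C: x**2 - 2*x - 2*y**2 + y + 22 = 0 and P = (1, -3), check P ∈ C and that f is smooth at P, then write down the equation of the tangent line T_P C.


Tangent line at P: 13*y + 39 = 0.

Step 1: f(1, -3) = 0, so P lies on C.
Step 2: partial derivatives
  f_x(x, y) = 2*x - 2, f_y(x, y) = 1 - 4*y.
  f_x(P) = 0, f_y(P) = 13 (gradient nonzero, so P is smooth).
Step 3: tangent line at P: 0·(x − 1) + 13·(y − -3) = 0.
Expanding: 13*y + 39 = 0.


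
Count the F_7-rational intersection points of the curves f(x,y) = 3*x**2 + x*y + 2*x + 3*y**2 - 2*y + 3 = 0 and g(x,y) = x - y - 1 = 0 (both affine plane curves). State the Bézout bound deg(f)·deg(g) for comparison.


Common zeros: ∅; count = 0; Bézout bound = 2.

deg(f) = 2, deg(g) = 1, so Bézout bound = 2.
Scan x ∈ F_7. For each x, list the y ∈ F_7 with f(x, y) ≡ 0 and those with g(x, y) ≡ 0 (mod 7); the common zeros in that column are the intersection.
  x = 0: f ≡ 0 at y ∈ ∅; g ≡ 0 at y ∈ {6}; common: ∅.
  x = 1: f ≡ 0 at y ∈ ∅; g ≡ 0 at y ∈ {0}; common: ∅.
  x = 2: f ≡ 0 at y ∈ ∅; g ≡ 0 at y ∈ {1}; common: ∅.
  x = 3: f ≡ 0 at y ∈ ∅; g ≡ 0 at y ∈ {2}; common: ∅.
  x = 4: f ≡ 0 at y ∈ ∅; g ≡ 0 at y ∈ {3}; common: ∅.
  x = 5: f ≡ 0 at y ∈ ∅; g ≡ 0 at y ∈ {4}; common: ∅.
  x = 6: f ≡ 0 at y ∈ ∅; g ≡ 0 at y ∈ {5}; common: ∅.
Collecting: common zeros = ∅, so the count is 0.
Comparison with the Bézout bound: 0 ≤ 2 = deg(f)·deg(g), as expected for curves with no common component (the affine F_7-count falls short of the bound because intersections may lie at infinity, over extension fields, or carry multiplicity).


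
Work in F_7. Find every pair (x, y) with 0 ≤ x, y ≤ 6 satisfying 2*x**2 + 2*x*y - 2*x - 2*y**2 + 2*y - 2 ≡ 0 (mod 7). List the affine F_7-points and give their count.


Affine F_7-points: {(0, 3), (0, 5), (1, 1), (3, 5), (3, 6), (5, 3), (6, 1), (6, 6)}; count = 8.

For each of the 49 pairs (x, y) ∈ F_7², evaluate f(x, y) mod 7. Record the zeros.
  x = 0: [0↦5, 1↦5, 2↦1, 3↦0, 4↦2, 5↦0, 6↦1]  zeros at y ∈ {3, 5}
  x = 1: [0↦5, 1↦0, 2↦5, 3↦6, 4↦3, 5↦3, 6↦6]  zeros at y ∈ {1}
  x = 2: [0↦2, 1↦6, 2↦6, 3↦2, 4↦1, 5↦3, 6↦1]  zeros at y ∈ ∅
  x = 3: [0↦3, 1↦2, 2↦4, 3↦2, 4↦3, 5↦0, 6↦0]  zeros at y ∈ {5, 6}
  x = 4: [0↦1, 1↦2, 2↦6, 3↦6, 4↦2, 5↦1, 6↦3]  zeros at y ∈ ∅
  x = 5: [0↦3, 1↦6, 2↦5, 3↦0, 4↦5, 5↦6, 6↦3]  zeros at y ∈ {3}
  x = 6: [0↦2, 1↦0, 2↦1, 3↦5, 4↦5, 5↦1, 6↦0]  zeros at y ∈ {1, 6}
Collecting zeros: affine points = {(0, 3), (0, 5), (1, 1), (3, 5), (3, 6), (5, 3), (6, 1), (6, 6)}.
Total count |C(F_7)_aff| = 8.


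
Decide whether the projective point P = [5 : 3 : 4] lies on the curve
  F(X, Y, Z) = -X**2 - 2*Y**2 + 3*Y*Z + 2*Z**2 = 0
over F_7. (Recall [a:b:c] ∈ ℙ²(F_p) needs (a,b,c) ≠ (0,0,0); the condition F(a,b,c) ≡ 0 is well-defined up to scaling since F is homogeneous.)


F(5,3,4) ≡ 4 (mod 7); P is NOT on the curve.

Evaluate F(5, 3, 4) term-by-term (mod 7).
  -X**2 ↦ -1·25·1·1 = -25
  -2*Y**2 ↦ -2·1·9·1 = -18
  3*Y*Z ↦ 3·1·3·4 = 36
  2*Z**2 ↦ 2·1·1·16 = 32
Sum: F(5, 3, 4) = (-25) + (-18) + (36) + (32) = 25.
Reducing mod 7: 25 ≡ 4 (mod 7).
Since F(a, b, c) ≡ 4 ≠ 0 (mod 7), P does NOT lie on the curve.


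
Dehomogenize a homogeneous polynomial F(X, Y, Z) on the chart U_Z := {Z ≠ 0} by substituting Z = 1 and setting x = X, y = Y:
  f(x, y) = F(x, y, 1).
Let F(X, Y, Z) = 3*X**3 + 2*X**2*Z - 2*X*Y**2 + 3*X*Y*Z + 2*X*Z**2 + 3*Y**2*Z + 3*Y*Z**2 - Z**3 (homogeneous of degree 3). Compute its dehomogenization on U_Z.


f(x, y) = 3*x**3 + 2*x**2 - 2*x*y**2 + 3*x*y + 2*x + 3*y**2 + 3*y - 1

On U_Z we set Z = 1. Each monomial c·X^i·Y^j·Z^k in F becomes c·x^i·y^j·1^k = c·x^i·y^j.
Substituting Z = 1: F(X, Y, 1) = 3*x**3 + 2*x**2 - 2*x*y**2 + 3*x*y + 2*x + 3*y**2 + 3*y - 1.
Note: deg(f) ≤ deg(F) = 3; strict inequality happens when F is divisible by Z (lost terms).


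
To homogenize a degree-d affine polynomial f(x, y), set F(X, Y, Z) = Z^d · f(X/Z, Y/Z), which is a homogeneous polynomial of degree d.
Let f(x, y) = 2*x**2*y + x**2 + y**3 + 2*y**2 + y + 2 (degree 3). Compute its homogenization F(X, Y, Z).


F(X, Y, Z) = 2*X**2*Y + X**2*Z + Y**3 + 2*Y**2*Z + Y*Z**2 + 2*Z**3

deg(f) = 3.
Substitute x = X/Z, y = Y/Z into f, then multiply by Z^3.
  monomial 2·x^2·y^1 ↦ 2·X^2·Y^1·Z^0.
  monomial 1·x^2·y^0 ↦ 1·X^2·Y^0·Z^1.
  monomial 1·x^0·y^3 ↦ 1·X^0·Y^3·Z^0.
  monomial 2·x^0·y^2 ↦ 2·X^0·Y^2·Z^1.
  monomial 1·x^0·y^1 ↦ 1·X^0·Y^1·Z^2.
  monomial 2·x^0·y^0 ↦ 2·X^0·Y^0·Z^3.
Collecting: F(X, Y, Z) = 2*X**2*Y + X**2*Z + Y**3 + 2*Y**2*Z + Y*Z**2 + 2*Z**3.


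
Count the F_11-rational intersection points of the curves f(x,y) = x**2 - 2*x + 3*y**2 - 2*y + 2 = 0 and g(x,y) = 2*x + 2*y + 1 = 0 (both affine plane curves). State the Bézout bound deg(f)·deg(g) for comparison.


Common zeros: {(4, 1), (9, 7)}; count = 2; Bézout bound = 2.

deg(f) = 2, deg(g) = 1, so Bézout bound = 2.
Scan x ∈ F_11. For each x, list the y ∈ F_11 with f(x, y) ≡ 0 and those with g(x, y) ≡ 0 (mod 11); the common zeros in that column are the intersection.
  x = 0: f ≡ 0 at y ∈ ∅; g ≡ 0 at y ∈ {5}; common: ∅.
  x = 1: f ≡ 0 at y ∈ {3, 5}; g ≡ 0 at y ∈ {4}; common: ∅.
  x = 2: f ≡ 0 at y ∈ ∅; g ≡ 0 at y ∈ {3}; common: ∅.
  x = 3: f ≡ 0 at y ∈ ∅; g ≡ 0 at y ∈ {2}; common: ∅.
  x = 4: f ≡ 0 at y ∈ {1, 7}; g ≡ 0 at y ∈ {1}; common: {1}.
  x = 5: f ≡ 0 at y ∈ {9, 10}; g ≡ 0 at y ∈ {0}; common: ∅.
  x = 6: f ≡ 0 at y ∈ {4}; g ≡ 0 at y ∈ {10}; common: ∅.
  x = 7: f ≡ 0 at y ∈ {4}; g ≡ 0 at y ∈ {9}; common: ∅.
  x = 8: f ≡ 0 at y ∈ {9, 10}; g ≡ 0 at y ∈ {8}; common: ∅.
  x = 9: f ≡ 0 at y ∈ {1, 7}; g ≡ 0 at y ∈ {7}; common: {7}.
  x = 10: f ≡ 0 at y ∈ ∅; g ≡ 0 at y ∈ {6}; common: ∅.
Collecting: common zeros = {(4, 1), (9, 7)}, so the count is 2.
Comparison with the Bézout bound: 2 ≤ 2 = deg(f)·deg(g), as expected for curves with no common component (the bound is attained).


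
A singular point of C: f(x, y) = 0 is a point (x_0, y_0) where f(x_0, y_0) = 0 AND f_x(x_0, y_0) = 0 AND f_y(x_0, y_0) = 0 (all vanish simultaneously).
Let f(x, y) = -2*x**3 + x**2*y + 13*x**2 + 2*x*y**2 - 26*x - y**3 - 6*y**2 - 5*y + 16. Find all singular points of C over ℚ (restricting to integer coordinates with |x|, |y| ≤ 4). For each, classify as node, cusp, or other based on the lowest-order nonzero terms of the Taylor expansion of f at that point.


Singular points: {(2, -1)}; classification: cusp.

Compute partial derivatives:
  f_x = -6*x**2 + 2*x*y + 26*x + 2*y**2 - 26.
  f_y = x**2 + 4*x*y - 3*y**2 - 12*y - 5.
Scan x_0 ∈ {−4, ..., 4}. For each x_0, f_y(x_0, y) is a polynomial in y; find its integer roots y ∈ {−4, ..., 4}, then test f_x and f at those candidates.
  x = -4: f_y(-4, y) = -3*y**2 - 28*y + 11; no integer root y with |y| ≤ 4.
  x = -3: f_y(-3, y) = -3*y**2 - 24*y + 4; no integer root y with |y| ≤ 4.
  x = -2: f_y(-2, y) = -3*y**2 - 20*y - 1; no integer root y with |y| ≤ 4.
  x = -1: f_y(-1, y) = -3*y**2 - 16*y - 4; no integer root y with |y| ≤ 4.
  x = 0: f_y(0, y) = -3*y**2 - 12*y - 5; no integer root y with |y| ≤ 4.
  x = 1: f_y(1, y) = -3*y**2 - 8*y - 4; vanishes at y ∈ {-2}. (1, -2): f_x = -2 ≠ 0.
  x = 2: f_y(2, y) = -3*y**2 - 4*y - 1; vanishes at y ∈ {-1}. (2, -1): f_x = 0, f = 0 — SINGULAR.
  x = 3: f_y(3, y) = 4 - 3*y**2; no integer root y with |y| ≤ 4.
  x = 4: f_y(4, y) = -3*y**2 + 4*y + 11; no integer root y with |y| ≤ 4.
Only singular point on the grid: (2, -1).
Classify: substitute x = 2 + u, y = -1 + v and expand: f = -2*u**3 + u**2*v + 2*u*v**2 - v**3 + v**2.
No constant or linear terms (consistent with a singular point). Quadratic part: v**2. Cubic part: -2*u**3 + u**2*v + 2*u*v**2 - v**3.
The quadratic part v**2 is a perfect square, so there is a single (double) tangent line v = 0, i.e. y = -1. Restricting the cubic part to that line (v = 0) leaves -2*u**3 ≠ 0, so f is not divisible by v and the branch is v² ≈ 2*u**3 to lowest order — this is a cusp.
Classification: cusp.


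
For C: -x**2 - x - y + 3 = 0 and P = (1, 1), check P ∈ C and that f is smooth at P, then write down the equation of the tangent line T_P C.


Tangent line at P: -3*x - y + 4 = 0.

Step 1: f(1, 1) = 0, so P lies on C.
Step 2: partial derivatives
  f_x(x, y) = -2*x - 1, f_y(x, y) = -1.
  f_x(P) = -3, f_y(P) = -1 (gradient nonzero, so P is smooth).
Step 3: tangent line at P: -3·(x − 1) + -1·(y − 1) = 0.
Expanding: -3*x - y + 4 = 0.


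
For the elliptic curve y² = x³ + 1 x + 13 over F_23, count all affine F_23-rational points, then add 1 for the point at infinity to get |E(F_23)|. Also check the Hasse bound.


Affine points = {(0, 6), (0, 17), (2, 0), (4, 9), (4, 14), (7, 8), (7, 15), (8, 2), (8, 21), (16, 10), (16, 13), (20, 11), (20, 12), (21, 7), (21, 16)}; affine count = 15; |E(F_23)| = 16.

Discriminant check: Δ ∝ 4a³ + 27b² = 4·1³ + 27·13² = 4·1 + 27·169 ≡ 13 (mod 23). Nonzero ⇒ E is nonsingular.
For each x ∈ F_23, compute rhs = x³ + 1·x + 13 mod 23, then count y ∈ F_23 with y² ≡ rhs.
  x = 0: rhs = 13, matching y values: 6, 17 (2 points).
  x = 1: rhs = 15, matching y values: none (0 points).
  x = 2: rhs = 0, matching y values: 0 (1 points).
  x = 3: rhs = 20, matching y values: none (0 points).
  x = 4: rhs = 12, matching y values: 9, 14 (2 points).
  x = 5: rhs = 5, matching y values: none (0 points).
  x = 6: rhs = 5, matching y values: none (0 points).
  x = 7: rhs = 18, matching y values: 8, 15 (2 points).
  x = 8: rhs = 4, matching y values: 2, 21 (2 points).
  x = 9: rhs = 15, matching y values: none (0 points).
  x = 10: rhs = 11, matching y values: none (0 points).
  x = 11: rhs = 21, matching y values: none (0 points).
  x = 12: rhs = 5, matching y values: none (0 points).
  x = 13: rhs = 15, matching y values: none (0 points).
  x = 14: rhs = 11, matching y values: none (0 points).
  x = 15: rhs = 22, matching y values: none (0 points).
  x = 16: rhs = 8, matching y values: 10, 13 (2 points).
  x = 17: rhs = 21, matching y values: none (0 points).
  x = 18: rhs = 21, matching y values: none (0 points).
  x = 19: rhs = 14, matching y values: none (0 points).
  x = 20: rhs = 6, matching y values: 11, 12 (2 points).
  x = 21: rhs = 3, matching y values: 7, 16 (2 points).
  x = 22: rhs = 11, matching y values: none (0 points).
Total affine count: 15.
Full point count |E(F_23)| = 15 + 1 = 16.
Hasse bound: |16 − (23+1)| = |-8| = 8 ≤ 2√23 ≈ 9.5917 ✓.


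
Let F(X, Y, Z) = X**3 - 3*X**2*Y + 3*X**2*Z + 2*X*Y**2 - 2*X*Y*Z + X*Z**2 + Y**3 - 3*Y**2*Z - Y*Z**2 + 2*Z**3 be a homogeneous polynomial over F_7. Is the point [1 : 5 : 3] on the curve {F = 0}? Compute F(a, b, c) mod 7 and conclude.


F(1,5,3) ≡ 3 (mod 7); P is NOT on the curve.

Evaluate F(1, 5, 3) term-by-term (mod 7).
  X**3 ↦ 1·1·1·1 = 1
  -3*X**2*Y ↦ -3·1·5·1 = -15
  3*X**2*Z ↦ 3·1·1·3 = 9
  2*X*Y**2 ↦ 2·1·25·1 = 50
  -2*X*Y*Z ↦ -2·1·5·3 = -30
  X*Z**2 ↦ 1·1·1·9 = 9
  Y**3 ↦ 1·1·125·1 = 125
  -3*Y**2*Z ↦ -3·1·25·3 = -225
  -Y*Z**2 ↦ -1·1·5·9 = -45
  2*Z**3 ↦ 2·1·1·27 = 54
Sum: F(1, 5, 3) = (1) + (-15) + (9) + (50) + (-30) + (9) + (125) + (-225) + (-45) + (54) = -67.
Reducing mod 7: -67 ≡ 3 (mod 7).
Since F(a, b, c) ≡ 3 ≠ 0 (mod 7), P does NOT lie on the curve.


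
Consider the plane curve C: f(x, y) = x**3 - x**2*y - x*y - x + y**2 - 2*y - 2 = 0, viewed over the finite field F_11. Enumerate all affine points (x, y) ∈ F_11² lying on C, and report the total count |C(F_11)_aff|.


Affine F_11-points: {(0, 6), (0, 7), (2, 3), (2, 5), (3, 0), (3, 3), (6, 1), (6, 10), (7, 6), (7, 8), (8, 1), (8, 7), (9, 1), (9, 3), (10, 6), (10, 7)}; count = 16.

For each of the 121 pairs (x, y) ∈ F_11², evaluate f(x, y) mod 11. Record the zeros.
  x = 0: [0↦9, 1↦8, 2↦9, 3↦1, 4↦6, 5↦2, 6↦0, 7↦0, 8↦2, 9↦6, 10↦1]  zeros at y ∈ {6, 7}
  x = 1: [0↦9, 1↦6, 2↦5, 3↦6, 4↦9, 5↦3, 6↦10, 7↦8, 8↦8, 9↦10, 10↦3]  zeros at y ∈ ∅
  x = 2: [0↦4, 1↦8, 2↦3, 3↦0, 4↦10, 5↦0, 6↦3, 7↦8, 8↦4, 9↦2, 10↦2]  zeros at y ∈ {3, 5}
  x = 3: [0↦0, 1↦9, 2↦9, 3↦0, 4↦4, 5↦10, 6↦7, 7↦6, 8↦7, 9↦10, 10↦4]  zeros at y ∈ {0, 3}
  x = 4: [0↦3, 1↦4, 2↦7, 3↦1, 4↦8, 5↦6, 6↦6, 7↦8, 8↦1, 9↦7, 10↦4]  zeros at y ∈ ∅
  x = 5: [0↦8, 1↦10, 2↦3, 3↦9, 4↦6, 5↦5, 6↦6, 7↦9, 8↦3, 9↦10, 10↦8]  zeros at y ∈ ∅
  x = 6: [0↦10, 1↦0, 2↦3, 3↦8, 4↦4, 5↦2, 6↦2, 7↦4, 8↦8, 9↦3, 10↦0]  zeros at y ∈ {1, 10}
  x = 7: [0↦4, 1↦2, 2↦2, 3↦4, 4↦8, 5↦3, 6↦0, 7↦10, 8↦0, 9↦3, 10↦8]  zeros at y ∈ {6, 8}
  x = 8: [0↦7, 1↦0, 2↦6, 3↦3, 4↦2, 5↦3, 6↦6, 7↦0, 8↦7, 9↦5, 10↦5]  zeros at y ∈ {1, 7}
  x = 9: [0↦3, 1↦0, 2↦10, 3↦0, 4↦3, 5↦8, 6↦4, 7↦2, 8↦2, 9↦4, 10↦8]  zeros at y ∈ {1, 3}
  x = 10: [0↦9, 1↦8, 2↦9, 3↦1, 4↦6, 5↦2, 6↦0, 7↦0, 8↦2, 9↦6, 10↦1]  zeros at y ∈ {6, 7}
Collecting zeros: affine points = {(0, 6), (0, 7), (2, 3), (2, 5), (3, 0), (3, 3), (6, 1), (6, 10), (7, 6), (7, 8), (8, 1), (8, 7), (9, 1), (9, 3), (10, 6), (10, 7)}.
Total count |C(F_11)_aff| = 16.


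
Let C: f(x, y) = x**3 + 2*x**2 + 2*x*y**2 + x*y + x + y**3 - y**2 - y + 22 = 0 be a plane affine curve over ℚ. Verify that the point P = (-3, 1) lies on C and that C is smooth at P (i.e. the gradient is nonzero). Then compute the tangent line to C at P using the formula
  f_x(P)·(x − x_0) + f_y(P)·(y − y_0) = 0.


Tangent line at P: 19*x - 15*y + 72 = 0.

Step 1: f(-3, 1) = 0, so P lies on C.
Step 2: partial derivatives
  f_x(x, y) = 3*x**2 + 4*x + 2*y**2 + y + 1, f_y(x, y) = 4*x*y + x + 3*y**2 - 2*y - 1.
  f_x(P) = 19, f_y(P) = -15 (gradient nonzero, so P is smooth).
Step 3: tangent line at P: 19·(x − -3) + -15·(y − 1) = 0.
Expanding: 19*x - 15*y + 72 = 0.


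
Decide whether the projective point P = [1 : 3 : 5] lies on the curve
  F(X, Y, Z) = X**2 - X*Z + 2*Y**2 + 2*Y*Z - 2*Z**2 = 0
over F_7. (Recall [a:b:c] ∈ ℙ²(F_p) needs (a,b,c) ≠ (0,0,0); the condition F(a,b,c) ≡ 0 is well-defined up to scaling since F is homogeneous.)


F(1,3,5) ≡ 1 (mod 7); P is NOT on the curve.

Evaluate F(1, 3, 5) term-by-term (mod 7).
  X**2 ↦ 1·1·1·1 = 1
  -X*Z ↦ -1·1·1·5 = -5
  2*Y**2 ↦ 2·1·9·1 = 18
  2*Y*Z ↦ 2·1·3·5 = 30
  -2*Z**2 ↦ -2·1·1·25 = -50
Sum: F(1, 3, 5) = (1) + (-5) + (18) + (30) + (-50) = -6.
Reducing mod 7: -6 ≡ 1 (mod 7).
Since F(a, b, c) ≡ 1 ≠ 0 (mod 7), P does NOT lie on the curve.


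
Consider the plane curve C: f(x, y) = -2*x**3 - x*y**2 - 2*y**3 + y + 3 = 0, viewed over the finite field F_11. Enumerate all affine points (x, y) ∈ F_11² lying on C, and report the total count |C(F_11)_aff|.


Affine F_11-points: {(0, 2), (0, 4), (0, 5), (1, 9), (2, 5), (3, 1), (3, 2), (4, 8), (5, 1), (5, 4), (5, 9), (6, 0), (6, 4), (7, 7), (8, 2), (8, 3), (9, 5), (9, 8), (9, 10), (10, 6)}; count = 20.

For each of the 121 pairs (x, y) ∈ F_11², evaluate f(x, y) mod 11. Record the zeros.
  x = 0: [0↦3, 1↦2, 2↦0, 3↦7, 4↦0, 5↦0, 6↦6, 7↦6, 8↦10, 9↦6, 10↦4]  zeros at y ∈ {2, 4, 5}
  x = 1: [0↦1, 1↦10, 2↦5, 3↦7, 4↦4, 5↦6, 6↦1, 7↦10, 8↦10, 9↦0, 10↦1]  zeros at y ∈ {9}
  x = 2: [0↦9, 1↦6, 2↦9, 3↦6, 4↦7, 5↦0, 6↦6, 7↦2, 8↦9, 9↦4, 10↦8]  zeros at y ∈ {5}
  x = 3: [0↦4, 1↦0, 2↦0, 3↦3, 4↦8, 5↦3, 6↦9, 7↦3, 8↦6, 9↦6, 10↦2]  zeros at y ∈ {1, 2}
  x = 4: [0↦7, 1↦2, 2↦10, 3↦8, 4↦6, 5↦3, 6↦9, 7↦1, 8↦0, 9↦5, 10↦4]  zeros at y ∈ {8}
  x = 5: [0↦6, 1↦0, 2↦5, 3↦9, 4↦0, 5↦10, 6↦5, 7↦6, 8↦1, 9↦0, 10↦2]  zeros at y ∈ {1, 4, 9}
  x = 6: [0↦0, 1↦4, 2↦6, 3↦5, 4↦0, 5↦1, 6↦7, 7↦6, 8↦8, 9↦1, 10↦6]  zeros at y ∈ {0, 4}
  x = 7: [0↦10, 1↦2, 2↦1, 3↦6, 4↦5, 5↦8, 6↦3, 7↦0, 8↦9, 9↦7, 10↦4]  zeros at y ∈ {7}
  x = 8: [0↦2, 1↦4, 2↦0, 3↦0, 4↦3, 5↦8, 6↦3, 7↦9, 8↦3, 9↦6, 10↦6]  zeros at y ∈ {2, 3}
  x = 9: [0↦8, 1↦9, 2↦2, 3↦8, 4↦4, 5↦0, 6↦6, 7↦10, 8↦0, 9↦8, 10↦0]  zeros at y ∈ {5, 8, 10}
  x = 10: [0↦5, 1↦5, 2↦6, 3↦7, 4↦7, 5↦5, 6↦0, 7↦2, 8↦10, 9↦1, 10↦7]  zeros at y ∈ {6}
Collecting zeros: affine points = {(0, 2), (0, 4), (0, 5), (1, 9), (2, 5), (3, 1), (3, 2), (4, 8), (5, 1), (5, 4), (5, 9), (6, 0), (6, 4), (7, 7), (8, 2), (8, 3), (9, 5), (9, 8), (9, 10), (10, 6)}.
Total count |C(F_11)_aff| = 20.


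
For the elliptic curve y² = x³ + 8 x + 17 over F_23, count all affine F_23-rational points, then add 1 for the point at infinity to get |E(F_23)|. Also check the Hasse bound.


Affine points = {(1, 7), (1, 16), (2, 8), (2, 15), (7, 5), (7, 18), (8, 8), (8, 15), (9, 6), (9, 17), (10, 4), (10, 19), (12, 1), (12, 22), (13, 8), (13, 15), (15, 4), (15, 19), (16, 3), (16, 20), (17, 11), (17, 12), (18, 6), (18, 17), (19, 6), (19, 17), (20, 9), (20, 14), (21, 4), (21, 19), (22, 10), (22, 13)}; affine count = 32; |E(F_23)| = 33.

Discriminant check: Δ ∝ 4a³ + 27b² = 4·8³ + 27·17² = 4·512 + 27·289 ≡ 7 (mod 23). Nonzero ⇒ E is nonsingular.
For each x ∈ F_23, compute rhs = x³ + 8·x + 17 mod 23, then count y ∈ F_23 with y² ≡ rhs.
  x = 0: rhs = 17, matching y values: none (0 points).
  x = 1: rhs = 3, matching y values: 7, 16 (2 points).
  x = 2: rhs = 18, matching y values: 8, 15 (2 points).
  x = 3: rhs = 22, matching y values: none (0 points).
  x = 4: rhs = 21, matching y values: none (0 points).
  x = 5: rhs = 21, matching y values: none (0 points).
  x = 6: rhs = 5, matching y values: none (0 points).
  x = 7: rhs = 2, matching y values: 5, 18 (2 points).
  x = 8: rhs = 18, matching y values: 8, 15 (2 points).
  x = 9: rhs = 13, matching y values: 6, 17 (2 points).
  x = 10: rhs = 16, matching y values: 4, 19 (2 points).
  x = 11: rhs = 10, matching y values: none (0 points).
  x = 12: rhs = 1, matching y values: 1, 22 (2 points).
  x = 13: rhs = 18, matching y values: 8, 15 (2 points).
  x = 14: rhs = 21, matching y values: none (0 points).
  x = 15: rhs = 16, matching y values: 4, 19 (2 points).
  x = 16: rhs = 9, matching y values: 3, 20 (2 points).
  x = 17: rhs = 6, matching y values: 11, 12 (2 points).
  x = 18: rhs = 13, matching y values: 6, 17 (2 points).
  x = 19: rhs = 13, matching y values: 6, 17 (2 points).
  x = 20: rhs = 12, matching y values: 9, 14 (2 points).
  x = 21: rhs = 16, matching y values: 4, 19 (2 points).
  x = 22: rhs = 8, matching y values: 10, 13 (2 points).
Total affine count: 32.
Full point count |E(F_23)| = 32 + 1 = 33.
Hasse bound: |33 − (23+1)| = |9| = 9 ≤ 2√23 ≈ 9.5917 ✓.


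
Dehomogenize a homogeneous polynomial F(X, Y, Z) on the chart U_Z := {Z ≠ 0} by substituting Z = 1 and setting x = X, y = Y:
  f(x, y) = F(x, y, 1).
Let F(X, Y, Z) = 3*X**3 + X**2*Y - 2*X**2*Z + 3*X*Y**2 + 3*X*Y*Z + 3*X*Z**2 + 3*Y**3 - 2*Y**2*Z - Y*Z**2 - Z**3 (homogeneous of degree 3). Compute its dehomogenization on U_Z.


f(x, y) = 3*x**3 + x**2*y - 2*x**2 + 3*x*y**2 + 3*x*y + 3*x + 3*y**3 - 2*y**2 - y - 1

On U_Z we set Z = 1. Each monomial c·X^i·Y^j·Z^k in F becomes c·x^i·y^j·1^k = c·x^i·y^j.
Substituting Z = 1: F(X, Y, 1) = 3*x**3 + x**2*y - 2*x**2 + 3*x*y**2 + 3*x*y + 3*x + 3*y**3 - 2*y**2 - y - 1.
Note: deg(f) ≤ deg(F) = 3; strict inequality happens when F is divisible by Z (lost terms).


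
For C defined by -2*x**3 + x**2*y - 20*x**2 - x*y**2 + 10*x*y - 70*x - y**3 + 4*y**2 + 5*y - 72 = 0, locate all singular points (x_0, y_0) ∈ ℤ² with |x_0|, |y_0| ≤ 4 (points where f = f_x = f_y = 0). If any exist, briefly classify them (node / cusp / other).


Singular points: {(-3, 2)}; classification: cusp.

Compute partial derivatives:
  f_x = -6*x**2 + 2*x*y - 40*x - y**2 + 10*y - 70.
  f_y = x**2 - 2*x*y + 10*x - 3*y**2 + 8*y + 5.
Scan x_0 ∈ {−4, ..., 4}. For each x_0, f_y(x_0, y) is a polynomial in y; find its integer roots y ∈ {−4, ..., 4}, then test f_x and f at those candidates.
  x = -4: f_y(-4, y) = -3*y**2 + 16*y - 19; no integer root y with |y| ≤ 4.
  x = -3: f_y(-3, y) = -3*y**2 + 14*y - 16; vanishes at y ∈ {2}. (-3, 2): f_x = 0, f = 0 — SINGULAR.
  x = -2: f_y(-2, y) = -3*y**2 + 12*y - 11; no integer root y with |y| ≤ 4.
  x = -1: f_y(-1, y) = -3*y**2 + 10*y - 4; no integer root y with |y| ≤ 4.
  x = 0: f_y(0, y) = -3*y**2 + 8*y + 5; no integer root y with |y| ≤ 4.
  x = 1: f_y(1, y) = -3*y**2 + 6*y + 16; no integer root y with |y| ≤ 4.
  x = 2: f_y(2, y) = -3*y**2 + 4*y + 29; no integer root y with |y| ≤ 4.
  x = 3: f_y(3, y) = -3*y**2 + 2*y + 44; no integer root y with |y| ≤ 4.
  x = 4: f_y(4, y) = 61 - 3*y**2; no integer root y with |y| ≤ 4.
Only singular point on the grid: (-3, 2).
Classify: substitute x = -3 + u, y = 2 + v and expand: f = -2*u**3 + u**2*v - u*v**2 - v**3 + v**2.
No constant or linear terms (consistent with a singular point). Quadratic part: v**2. Cubic part: -2*u**3 + u**2*v - u*v**2 - v**3.
The quadratic part v**2 is a perfect square, so there is a single (double) tangent line v = 0, i.e. y = 2. Restricting the cubic part to that line (v = 0) leaves -2*u**3 ≠ 0, so f is not divisible by v and the branch is v² ≈ 2*u**3 to lowest order — this is a cusp.
Classification: cusp.


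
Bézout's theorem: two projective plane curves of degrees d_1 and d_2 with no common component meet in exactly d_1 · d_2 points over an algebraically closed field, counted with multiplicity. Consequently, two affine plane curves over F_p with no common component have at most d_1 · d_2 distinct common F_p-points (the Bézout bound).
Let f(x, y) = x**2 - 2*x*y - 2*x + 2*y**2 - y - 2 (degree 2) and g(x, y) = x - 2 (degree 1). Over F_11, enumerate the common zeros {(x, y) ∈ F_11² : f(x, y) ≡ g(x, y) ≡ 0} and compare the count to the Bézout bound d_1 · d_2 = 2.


Common zeros: ∅; count = 0; Bézout bound = 2.

deg(f) = 2, deg(g) = 1, so Bézout bound = 2.
Scan x ∈ F_11. For each x, list the y ∈ F_11 with f(x, y) ≡ 0 and those with g(x, y) ≡ 0 (mod 11); the common zeros in that column are the intersection.
  x = 0: f ≡ 0 at y ∈ ∅; g ≡ 0 at y ∈ ∅; common: ∅.
  x = 1: f ≡ 0 at y ∈ {9}; g ≡ 0 at y ∈ ∅; common: ∅.
  x = 2: f ≡ 0 at y ∈ ∅; g ≡ 0 at y ∈ {0, 1, 2, 3, 4, 5, 6, 7, 8, 9, 10}; common: ∅.
  x = 3: f ≡ 0 at y ∈ ∅; g ≡ 0 at y ∈ ∅; common: ∅.
  x = 4: f ≡ 0 at y ∈ {5}; g ≡ 0 at y ∈ ∅; common: ∅.
  x = 5: f ≡ 0 at y ∈ ∅; g ≡ 0 at y ∈ ∅; common: ∅.
  x = 6: f ≡ 0 at y ∈ {0, 1}; g ≡ 0 at y ∈ ∅; common: ∅.
  x = 7: f ≡ 0 at y ∈ {0, 2}; g ≡ 0 at y ∈ ∅; common: ∅.
  x = 8: f ≡ 0 at y ∈ {5, 9}; g ≡ 0 at y ∈ ∅; common: ∅.
  x = 9: f ≡ 0 at y ∈ {1, 3}; g ≡ 0 at y ∈ ∅; common: ∅.
  x = 10: f ≡ 0 at y ∈ {2, 3}; g ≡ 0 at y ∈ ∅; common: ∅.
Collecting: common zeros = ∅, so the count is 0.
Comparison with the Bézout bound: 0 ≤ 2 = deg(f)·deg(g), as expected for curves with no common component (the affine F_11-count falls short of the bound because intersections may lie at infinity, over extension fields, or carry multiplicity).


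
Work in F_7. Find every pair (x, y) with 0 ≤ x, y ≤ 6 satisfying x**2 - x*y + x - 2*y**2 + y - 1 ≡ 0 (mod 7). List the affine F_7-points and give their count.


Affine F_7-points: {(0, 2), (1, 2), (1, 5), (3, 1), (3, 5), (4, 1)}; count = 6.

For each of the 49 pairs (x, y) ∈ F_7², evaluate f(x, y) mod 7. Record the zeros.
  x = 0: [0↦6, 1↦5, 2↦0, 3↦5, 4↦6, 5↦3, 6↦3]  zeros at y ∈ {2}
  x = 1: [0↦1, 1↦6, 2↦0, 3↦4, 4↦4, 5↦0, 6↦6]  zeros at y ∈ {2, 5}
  x = 2: [0↦5, 1↦2, 2↦2, 3↦5, 4↦4, 5↦6, 6↦4]  zeros at y ∈ ∅
  x = 3: [0↦4, 1↦0, 2↦6, 3↦1, 4↦6, 5↦0, 6↦4]  zeros at y ∈ {1, 5}
  x = 4: [0↦5, 1↦0, 2↦5, 3↦6, 4↦3, 5↦3, 6↦6]  zeros at y ∈ {1}
  x = 5: [0↦1, 1↦2, 2↦6, 3↦6, 4↦2, 5↦1, 6↦3]  zeros at y ∈ ∅
  x = 6: [0↦6, 1↦6, 2↦2, 3↦1, 4↦3, 5↦1, 6↦2]  zeros at y ∈ ∅
Collecting zeros: affine points = {(0, 2), (1, 2), (1, 5), (3, 1), (3, 5), (4, 1)}.
Total count |C(F_7)_aff| = 6.


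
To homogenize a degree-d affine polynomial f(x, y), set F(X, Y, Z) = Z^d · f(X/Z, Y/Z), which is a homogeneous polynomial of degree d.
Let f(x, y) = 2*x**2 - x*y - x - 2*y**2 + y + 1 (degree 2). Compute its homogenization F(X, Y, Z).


F(X, Y, Z) = 2*X**2 - X*Y - X*Z - 2*Y**2 + Y*Z + Z**2

deg(f) = 2.
Substitute x = X/Z, y = Y/Z into f, then multiply by Z^2.
  monomial 2·x^2·y^0 ↦ 2·X^2·Y^0·Z^0.
  monomial -1·x^1·y^1 ↦ -1·X^1·Y^1·Z^0.
  monomial -1·x^1·y^0 ↦ -1·X^1·Y^0·Z^1.
  monomial -2·x^0·y^2 ↦ -2·X^0·Y^2·Z^0.
  monomial 1·x^0·y^1 ↦ 1·X^0·Y^1·Z^1.
  monomial 1·x^0·y^0 ↦ 1·X^0·Y^0·Z^2.
Collecting: F(X, Y, Z) = 2*X**2 - X*Y - X*Z - 2*Y**2 + Y*Z + Z**2.


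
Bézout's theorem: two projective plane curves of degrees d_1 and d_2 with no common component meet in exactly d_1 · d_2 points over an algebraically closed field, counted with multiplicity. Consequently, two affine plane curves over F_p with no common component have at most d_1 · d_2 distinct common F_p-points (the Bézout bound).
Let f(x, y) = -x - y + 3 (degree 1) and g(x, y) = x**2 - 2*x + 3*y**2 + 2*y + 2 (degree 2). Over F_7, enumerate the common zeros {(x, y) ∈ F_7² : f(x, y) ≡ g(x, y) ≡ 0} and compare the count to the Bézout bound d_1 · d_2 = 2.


Common zeros: {(0, 3), (2, 1)}; count = 2; Bézout bound = 2.

deg(f) = 1, deg(g) = 2, so Bézout bound = 2.
Scan x ∈ F_7. For each x, list the y ∈ F_7 with f(x, y) ≡ 0 and those with g(x, y) ≡ 0 (mod 7); the common zeros in that column are the intersection.
  x = 0: f ≡ 0 at y ∈ {3}; g ≡ 0 at y ∈ {1, 3}; common: {3}.
  x = 1: f ≡ 0 at y ∈ {2}; g ≡ 0 at y ∈ ∅; common: ∅.
  x = 2: f ≡ 0 at y ∈ {1}; g ≡ 0 at y ∈ {1, 3}; common: {1}.
  x = 3: f ≡ 0 at y ∈ {0}; g ≡ 0 at y ∈ {2}; common: ∅.
  x = 4: f ≡ 0 at y ∈ {6}; g ≡ 0 at y ∈ ∅; common: ∅.
  x = 5: f ≡ 0 at y ∈ {5}; g ≡ 0 at y ∈ ∅; common: ∅.
  x = 6: f ≡ 0 at y ∈ {4}; g ≡ 0 at y ∈ {2}; common: ∅.
Collecting: common zeros = {(0, 3), (2, 1)}, so the count is 2.
Comparison with the Bézout bound: 2 ≤ 2 = deg(f)·deg(g), as expected for curves with no common component (the bound is attained).


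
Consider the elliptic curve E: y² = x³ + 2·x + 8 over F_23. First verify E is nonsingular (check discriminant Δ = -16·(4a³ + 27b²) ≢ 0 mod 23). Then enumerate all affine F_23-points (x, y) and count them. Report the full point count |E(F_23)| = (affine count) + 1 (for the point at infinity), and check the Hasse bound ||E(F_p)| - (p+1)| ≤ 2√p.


Affine points = {(0, 10), (0, 13), (3, 8), (3, 15), (6, 11), (6, 12), (10, 4), (10, 19), (11, 2), (11, 21), (12, 9), (12, 14), (13, 0), (15, 3), (15, 20)}; affine count = 15; |E(F_23)| = 16.

Discriminant check: Δ ∝ 4a³ + 27b² = 4·2³ + 27·8² = 4·8 + 27·64 ≡ 12 (mod 23). Nonzero ⇒ E is nonsingular.
For each x ∈ F_23, compute rhs = x³ + 2·x + 8 mod 23, then count y ∈ F_23 with y² ≡ rhs.
  x = 0: rhs = 8, matching y values: 10, 13 (2 points).
  x = 1: rhs = 11, matching y values: none (0 points).
  x = 2: rhs = 20, matching y values: none (0 points).
  x = 3: rhs = 18, matching y values: 8, 15 (2 points).
  x = 4: rhs = 11, matching y values: none (0 points).
  x = 5: rhs = 5, matching y values: none (0 points).
  x = 6: rhs = 6, matching y values: 11, 12 (2 points).
  x = 7: rhs = 20, matching y values: none (0 points).
  x = 8: rhs = 7, matching y values: none (0 points).
  x = 9: rhs = 19, matching y values: none (0 points).
  x = 10: rhs = 16, matching y values: 4, 19 (2 points).
  x = 11: rhs = 4, matching y values: 2, 21 (2 points).
  x = 12: rhs = 12, matching y values: 9, 14 (2 points).
  x = 13: rhs = 0, matching y values: 0 (1 points).
  x = 14: rhs = 20, matching y values: none (0 points).
  x = 15: rhs = 9, matching y values: 3, 20 (2 points).
  x = 16: rhs = 19, matching y values: none (0 points).
  x = 17: rhs = 10, matching y values: none (0 points).
  x = 18: rhs = 11, matching y values: none (0 points).
  x = 19: rhs = 5, matching y values: none (0 points).
  x = 20: rhs = 21, matching y values: none (0 points).
  x = 21: rhs = 19, matching y values: none (0 points).
  x = 22: rhs = 5, matching y values: none (0 points).
Total affine count: 15.
Full point count |E(F_23)| = 15 + 1 = 16.
Hasse bound: |16 − (23+1)| = |-8| = 8 ≤ 2√23 ≈ 9.5917 ✓.


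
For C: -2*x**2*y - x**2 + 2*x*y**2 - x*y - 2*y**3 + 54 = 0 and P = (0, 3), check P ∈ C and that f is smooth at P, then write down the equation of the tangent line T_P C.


Tangent line at P: 15*x - 54*y + 162 = 0.

Step 1: f(0, 3) = 0, so P lies on C.
Step 2: partial derivatives
  f_x(x, y) = -4*x*y - 2*x + 2*y**2 - y, f_y(x, y) = -2*x**2 + 4*x*y - x - 6*y**2.
  f_x(P) = 15, f_y(P) = -54 (gradient nonzero, so P is smooth).
Step 3: tangent line at P: 15·(x − 0) + -54·(y − 3) = 0.
Expanding: 15*x - 54*y + 162 = 0.


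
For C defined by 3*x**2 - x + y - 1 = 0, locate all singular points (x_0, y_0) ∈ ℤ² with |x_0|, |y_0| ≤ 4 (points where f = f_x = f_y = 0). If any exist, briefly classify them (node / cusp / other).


No singular points in the scanned grid; C is smooth there.

Compute partial derivatives:
  f_x = 6*x - 1.
  f_y = 1.
f_y = 1 is a nonzero constant, so f_y never vanishes: no point (x, y) can satisfy f = f_x = f_y = 0. In particular no (x, y) ∈ {−4, ..., 4}² is singular; the curve is smooth.


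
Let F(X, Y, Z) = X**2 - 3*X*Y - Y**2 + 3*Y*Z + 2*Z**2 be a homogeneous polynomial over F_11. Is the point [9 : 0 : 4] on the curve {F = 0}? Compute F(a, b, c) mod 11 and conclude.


F(9,0,4) ≡ 3 (mod 11); P is NOT on the curve.

Evaluate F(9, 0, 4) term-by-term (mod 11).
  X**2 ↦ 1·81·1·1 = 81
  -3*X*Y ↦ -3·9·0·1 = 0
  -Y**2 ↦ -1·1·0·1 = 0
  3*Y*Z ↦ 3·1·0·4 = 0
  2*Z**2 ↦ 2·1·1·16 = 32
Sum: F(9, 0, 4) = (81) + (0) + (0) + (0) + (32) = 113.
Reducing mod 11: 113 ≡ 3 (mod 11).
Since F(a, b, c) ≡ 3 ≠ 0 (mod 11), P does NOT lie on the curve.


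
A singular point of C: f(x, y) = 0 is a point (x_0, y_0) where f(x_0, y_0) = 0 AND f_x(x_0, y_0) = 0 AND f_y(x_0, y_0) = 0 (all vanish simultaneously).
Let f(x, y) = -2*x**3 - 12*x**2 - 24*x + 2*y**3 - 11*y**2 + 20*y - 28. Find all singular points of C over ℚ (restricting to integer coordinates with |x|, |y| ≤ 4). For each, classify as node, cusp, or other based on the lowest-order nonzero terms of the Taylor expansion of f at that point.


Singular points: {(-2, 2)}; classification: cusp.

Compute partial derivatives:
  f_x = -6*x**2 - 24*x - 24.
  f_y = 6*y**2 - 22*y + 20.
Scan x_0 ∈ {−4, ..., 4}. For each x_0, f_y(x_0, y) is a polynomial in y; find its integer roots y ∈ {−4, ..., 4}, then test f_x and f at those candidates.
  x = -4: f_y(-4, y) = 6*y**2 - 22*y + 20; vanishes at y ∈ {2}. (-4, 2): f_x = -24 ≠ 0.
  x = -3: f_y(-3, y) = 6*y**2 - 22*y + 20; vanishes at y ∈ {2}. (-3, 2): f_x = -6 ≠ 0.
  x = -2: f_y(-2, y) = 6*y**2 - 22*y + 20; vanishes at y ∈ {2}. (-2, 2): f_x = 0, f = 0 — SINGULAR.
  x = -1: f_y(-1, y) = 6*y**2 - 22*y + 20; vanishes at y ∈ {2}. (-1, 2): f_x = -6 ≠ 0.
  x = 0: f_y(0, y) = 6*y**2 - 22*y + 20; vanishes at y ∈ {2}. (0, 2): f_x = -24 ≠ 0.
  x = 1: f_y(1, y) = 6*y**2 - 22*y + 20; vanishes at y ∈ {2}. (1, 2): f_x = -54 ≠ 0.
  x = 2: f_y(2, y) = 6*y**2 - 22*y + 20; vanishes at y ∈ {2}. (2, 2): f_x = -96 ≠ 0.
  x = 3: f_y(3, y) = 6*y**2 - 22*y + 20; vanishes at y ∈ {2}. (3, 2): f_x = -150 ≠ 0.
  x = 4: f_y(4, y) = 6*y**2 - 22*y + 20; vanishes at y ∈ {2}. (4, 2): f_x = -216 ≠ 0.
Only singular point on the grid: (-2, 2).
Classify: substitute x = -2 + u, y = 2 + v and expand: f = -2*u**3 + 2*v**3 + v**2.
No constant or linear terms (consistent with a singular point). Quadratic part: v**2. Cubic part: -2*u**3 + 2*v**3.
The quadratic part v**2 is a perfect square, so there is a single (double) tangent line v = 0, i.e. y = 2. Restricting the cubic part to that line (v = 0) leaves -2*u**3 ≠ 0, so f is not divisible by v and the branch is v² ≈ 2*u**3 to lowest order — this is a cusp.
Classification: cusp.


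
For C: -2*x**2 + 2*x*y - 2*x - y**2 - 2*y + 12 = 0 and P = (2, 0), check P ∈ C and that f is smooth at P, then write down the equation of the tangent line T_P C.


Tangent line at P: -10*x + 2*y + 20 = 0.

Step 1: f(2, 0) = 0, so P lies on C.
Step 2: partial derivatives
  f_x(x, y) = -4*x + 2*y - 2, f_y(x, y) = 2*x - 2*y - 2.
  f_x(P) = -10, f_y(P) = 2 (gradient nonzero, so P is smooth).
Step 3: tangent line at P: -10·(x − 2) + 2·(y − 0) = 0.
Expanding: -10*x + 2*y + 20 = 0.


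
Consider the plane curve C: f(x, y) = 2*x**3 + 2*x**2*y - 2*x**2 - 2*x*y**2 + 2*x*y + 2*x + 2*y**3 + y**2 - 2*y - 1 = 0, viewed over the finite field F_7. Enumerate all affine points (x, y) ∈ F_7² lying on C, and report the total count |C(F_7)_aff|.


Affine F_7-points: {(0, 1), (0, 3), (0, 6), (2, 2), (4, 6), (5, 6), (6, 0), (6, 4), (6, 5)}; count = 9.

For each of the 49 pairs (x, y) ∈ F_7², evaluate f(x, y) mod 7. Record the zeros.
  x = 0: [0↦6, 1↦0, 2↦1, 3↦0, 4↦2, 5↦5, 6↦0]  zeros at y ∈ {1, 3, 6}
  x = 1: [0↦1, 1↦4, 2↦3, 3↦3, 4↦2, 5↦5, 6↦3]  zeros at y ∈ ∅
  x = 2: [0↦4, 1↦6, 2↦0, 3↦5, 4↦5, 5↦5, 6↦3]  zeros at y ∈ {2}
  x = 3: [0↦6, 1↦4, 2↦4, 3↦4, 4↦2, 5↦3, 6↦5]  zeros at y ∈ ∅
  x = 4: [0↦5, 1↦3, 2↦6, 3↦5, 4↦5, 5↦4, 6↦0]  zeros at y ∈ {6}
  x = 5: [0↦6, 1↦1, 2↦4, 3↦6, 4↦5, 5↦6, 6↦0]  zeros at y ∈ {6}
  x = 6: [0↦0, 1↦3, 2↦3, 3↦5, 4↦0, 5↦0, 6↦3]  zeros at y ∈ {0, 4, 5}
Collecting zeros: affine points = {(0, 1), (0, 3), (0, 6), (2, 2), (4, 6), (5, 6), (6, 0), (6, 4), (6, 5)}.
Total count |C(F_7)_aff| = 9.


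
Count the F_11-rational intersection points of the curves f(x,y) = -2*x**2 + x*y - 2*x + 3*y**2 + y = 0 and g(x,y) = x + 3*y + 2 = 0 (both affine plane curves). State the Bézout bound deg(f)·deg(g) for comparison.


Common zeros: ∅; count = 0; Bézout bound = 2.

deg(f) = 2, deg(g) = 1, so Bézout bound = 2.
Scan x ∈ F_11. For each x, list the y ∈ F_11 with f(x, y) ≡ 0 and those with g(x, y) ≡ 0 (mod 11); the common zeros in that column are the intersection.
  x = 0: f ≡ 0 at y ∈ {0, 7}; g ≡ 0 at y ∈ {3}; common: ∅.
  x = 1: f ≡ 0 at y ∈ ∅; g ≡ 0 at y ∈ {10}; common: ∅.
  x = 2: f ≡ 0 at y ∈ ∅; g ≡ 0 at y ∈ {6}; common: ∅.
  x = 3: f ≡ 0 at y ∈ ∅; g ≡ 0 at y ∈ {2}; common: ∅.
  x = 4: f ≡ 0 at y ∈ ∅; g ≡ 0 at y ∈ {9}; common: ∅.
  x = 5: f ≡ 0 at y ∈ ∅; g ≡ 0 at y ∈ {5}; common: ∅.
  x = 6: f ≡ 0 at y ∈ {6, 10}; g ≡ 0 at y ∈ {1}; common: ∅.
  x = 7: f ≡ 0 at y ∈ {6}; g ≡ 0 at y ∈ {8}; common: ∅.
  x = 8: f ≡ 0 at y ∈ {1, 7}; g ≡ 0 at y ∈ {4}; common: ∅.
  x = 9: f ≡ 0 at y ∈ {5, 10}; g ≡ 0 at y ∈ {0}; common: ∅.
  x = 10: f ≡ 0 at y ∈ {0}; g ≡ 0 at y ∈ {7}; common: ∅.
Collecting: common zeros = ∅, so the count is 0.
Comparison with the Bézout bound: 0 ≤ 2 = deg(f)·deg(g), as expected for curves with no common component (the affine F_11-count falls short of the bound because intersections may lie at infinity, over extension fields, or carry multiplicity).


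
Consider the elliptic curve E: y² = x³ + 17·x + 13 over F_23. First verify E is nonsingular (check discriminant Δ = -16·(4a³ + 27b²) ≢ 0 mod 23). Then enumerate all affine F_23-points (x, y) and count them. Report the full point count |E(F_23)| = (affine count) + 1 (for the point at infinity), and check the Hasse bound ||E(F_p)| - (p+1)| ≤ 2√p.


Affine points = {(0, 6), (0, 17), (1, 10), (1, 13), (2, 3), (2, 20), (5, 4), (5, 19), (6, 3), (6, 20), (11, 6), (11, 17), (12, 6), (12, 17), (13, 4), (13, 19), (15, 3), (15, 20), (20, 2), (20, 21), (22, 8), (22, 15)}; affine count = 22; |E(F_23)| = 23.

Discriminant check: Δ ∝ 4a³ + 27b² = 4·17³ + 27·13² = 4·4913 + 27·169 ≡ 19 (mod 23). Nonzero ⇒ E is nonsingular.
For each x ∈ F_23, compute rhs = x³ + 17·x + 13 mod 23, then count y ∈ F_23 with y² ≡ rhs.
  x = 0: rhs = 13, matching y values: 6, 17 (2 points).
  x = 1: rhs = 8, matching y values: 10, 13 (2 points).
  x = 2: rhs = 9, matching y values: 3, 20 (2 points).
  x = 3: rhs = 22, matching y values: none (0 points).
  x = 4: rhs = 7, matching y values: none (0 points).
  x = 5: rhs = 16, matching y values: 4, 19 (2 points).
  x = 6: rhs = 9, matching y values: 3, 20 (2 points).
  x = 7: rhs = 15, matching y values: none (0 points).
  x = 8: rhs = 17, matching y values: none (0 points).
  x = 9: rhs = 21, matching y values: none (0 points).
  x = 10: rhs = 10, matching y values: none (0 points).
  x = 11: rhs = 13, matching y values: 6, 17 (2 points).
  x = 12: rhs = 13, matching y values: 6, 17 (2 points).
  x = 13: rhs = 16, matching y values: 4, 19 (2 points).
  x = 14: rhs = 5, matching y values: none (0 points).
  x = 15: rhs = 9, matching y values: 3, 20 (2 points).
  x = 16: rhs = 11, matching y values: none (0 points).
  x = 17: rhs = 17, matching y values: none (0 points).
  x = 18: rhs = 10, matching y values: none (0 points).
  x = 19: rhs = 19, matching y values: none (0 points).
  x = 20: rhs = 4, matching y values: 2, 21 (2 points).
  x = 21: rhs = 17, matching y values: none (0 points).
  x = 22: rhs = 18, matching y values: 8, 15 (2 points).
Total affine count: 22.
Full point count |E(F_23)| = 22 + 1 = 23.
Hasse bound: |23 − (23+1)| = |-1| = 1 ≤ 2√23 ≈ 9.5917 ✓.


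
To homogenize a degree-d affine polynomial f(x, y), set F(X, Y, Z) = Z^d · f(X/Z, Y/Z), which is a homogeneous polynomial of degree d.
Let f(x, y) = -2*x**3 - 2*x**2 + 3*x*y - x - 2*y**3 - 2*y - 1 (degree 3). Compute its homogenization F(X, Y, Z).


F(X, Y, Z) = -2*X**3 - 2*X**2*Z + 3*X*Y*Z - X*Z**2 - 2*Y**3 - 2*Y*Z**2 - Z**3

deg(f) = 3.
Substitute x = X/Z, y = Y/Z into f, then multiply by Z^3.
  monomial -2·x^3·y^0 ↦ -2·X^3·Y^0·Z^0.
  monomial -2·x^2·y^0 ↦ -2·X^2·Y^0·Z^1.
  monomial 3·x^1·y^1 ↦ 3·X^1·Y^1·Z^1.
  monomial -1·x^1·y^0 ↦ -1·X^1·Y^0·Z^2.
  monomial -2·x^0·y^3 ↦ -2·X^0·Y^3·Z^0.
  monomial -2·x^0·y^1 ↦ -2·X^0·Y^1·Z^2.
  monomial -1·x^0·y^0 ↦ -1·X^0·Y^0·Z^3.
Collecting: F(X, Y, Z) = -2*X**3 - 2*X**2*Z + 3*X*Y*Z - X*Z**2 - 2*Y**3 - 2*Y*Z**2 - Z**3.


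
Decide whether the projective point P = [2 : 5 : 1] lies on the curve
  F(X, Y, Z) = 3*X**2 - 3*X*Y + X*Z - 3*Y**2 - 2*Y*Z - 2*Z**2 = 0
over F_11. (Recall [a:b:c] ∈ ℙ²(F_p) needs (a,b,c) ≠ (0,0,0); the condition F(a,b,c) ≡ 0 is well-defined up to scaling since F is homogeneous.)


F(2,5,1) ≡ 7 (mod 11); P is NOT on the curve.

Evaluate F(2, 5, 1) term-by-term (mod 11).
  3*X**2 ↦ 3·4·1·1 = 12
  -3*X*Y ↦ -3·2·5·1 = -30
  X*Z ↦ 1·2·1·1 = 2
  -3*Y**2 ↦ -3·1·25·1 = -75
  -2*Y*Z ↦ -2·1·5·1 = -10
  -2*Z**2 ↦ -2·1·1·1 = -2
Sum: F(2, 5, 1) = (12) + (-30) + (2) + (-75) + (-10) + (-2) = -103.
Reducing mod 11: -103 ≡ 7 (mod 11).
Since F(a, b, c) ≡ 7 ≠ 0 (mod 11), P does NOT lie on the curve.


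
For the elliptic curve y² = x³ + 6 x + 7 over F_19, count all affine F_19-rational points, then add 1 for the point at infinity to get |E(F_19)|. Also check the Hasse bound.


Affine points = {(0, 8), (0, 11), (4, 0), (8, 4), (8, 15), (9, 7), (9, 12), (11, 6), (11, 13), (14, 2), (14, 17), (16, 0), (17, 5), (17, 14), (18, 0)}; affine count = 15; |E(F_19)| = 16.

Discriminant check: Δ ∝ 4a³ + 27b² = 4·6³ + 27·7² = 4·216 + 27·49 ≡ 2 (mod 19). Nonzero ⇒ E is nonsingular.
For each x ∈ F_19, compute rhs = x³ + 6·x + 7 mod 19, then count y ∈ F_19 with y² ≡ rhs.
  x = 0: rhs = 7, matching y values: 8, 11 (2 points).
  x = 1: rhs = 14, matching y values: none (0 points).
  x = 2: rhs = 8, matching y values: none (0 points).
  x = 3: rhs = 14, matching y values: none (0 points).
  x = 4: rhs = 0, matching y values: 0 (1 points).
  x = 5: rhs = 10, matching y values: none (0 points).
  x = 6: rhs = 12, matching y values: none (0 points).
  x = 7: rhs = 12, matching y values: none (0 points).
  x = 8: rhs = 16, matching y values: 4, 15 (2 points).
  x = 9: rhs = 11, matching y values: 7, 12 (2 points).
  x = 10: rhs = 3, matching y values: none (0 points).
  x = 11: rhs = 17, matching y values: 6, 13 (2 points).
  x = 12: rhs = 2, matching y values: none (0 points).
  x = 13: rhs = 2, matching y values: none (0 points).
  x = 14: rhs = 4, matching y values: 2, 17 (2 points).
  x = 15: rhs = 14, matching y values: none (0 points).
  x = 16: rhs = 0, matching y values: 0 (1 points).
  x = 17: rhs = 6, matching y values: 5, 14 (2 points).
  x = 18: rhs = 0, matching y values: 0 (1 points).
Total affine count: 15.
Full point count |E(F_19)| = 15 + 1 = 16.
Hasse bound: |16 − (19+1)| = |-4| = 4 ≤ 2√19 ≈ 8.7178 ✓.
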